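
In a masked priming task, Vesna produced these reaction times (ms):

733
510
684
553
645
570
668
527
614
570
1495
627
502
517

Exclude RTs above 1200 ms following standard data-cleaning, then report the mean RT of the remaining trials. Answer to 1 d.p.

Excluded: 1495
Retained (n=13): Σ = 7720
Mean = 7720/13 = 593.8462

593.8 ms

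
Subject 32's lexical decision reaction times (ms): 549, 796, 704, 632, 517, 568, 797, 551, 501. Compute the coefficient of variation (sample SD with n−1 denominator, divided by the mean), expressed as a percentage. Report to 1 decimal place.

18.5%

n = 9, Σ = 5615, M = 623.8889
Σ(x−M)² = 106644.889; s = √(106644.889/8) = 115.4583
CV = 115.4583 / 623.8889 = 0.18506 = 18.506%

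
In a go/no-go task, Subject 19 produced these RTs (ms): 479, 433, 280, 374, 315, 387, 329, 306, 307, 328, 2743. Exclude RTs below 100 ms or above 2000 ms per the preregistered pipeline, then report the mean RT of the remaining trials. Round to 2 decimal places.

Excluded: 2743
Retained (n=10): Σ = 3538
Mean = 3538/10 = 353.8000

353.80 ms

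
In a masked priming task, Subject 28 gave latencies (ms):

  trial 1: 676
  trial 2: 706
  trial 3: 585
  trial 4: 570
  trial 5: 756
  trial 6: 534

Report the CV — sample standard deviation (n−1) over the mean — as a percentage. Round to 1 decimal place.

13.7%

n = 6, Σ = 3827, M = 637.8333
Σ(x−M)² = 38240.833; s = √(38240.833/5) = 87.4538
CV = 87.4538 / 637.8333 = 0.13711 = 13.711%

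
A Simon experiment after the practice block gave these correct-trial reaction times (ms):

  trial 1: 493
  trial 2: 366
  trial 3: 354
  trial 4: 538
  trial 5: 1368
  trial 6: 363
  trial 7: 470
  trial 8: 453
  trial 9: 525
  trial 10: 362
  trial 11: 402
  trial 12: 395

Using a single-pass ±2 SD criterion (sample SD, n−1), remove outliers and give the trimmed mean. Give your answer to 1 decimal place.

n = 12, ΣRT = 6089, M = 507.417
Σ(x−M)² = 855704.92; s = √(855704.92/11) = 278.911
Cutoffs: 507.417 ± 2·278.911 → [-50.4, 1065.2]
Outside: 1368 → excluded.
Retained (n=11): Σ = 4721, mean = 4721/11 = 429.182

429.2 ms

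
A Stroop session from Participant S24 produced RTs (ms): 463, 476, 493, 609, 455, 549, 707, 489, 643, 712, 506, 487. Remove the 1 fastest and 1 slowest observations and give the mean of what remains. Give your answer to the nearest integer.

Sorted: 455, 463, 476, 487, 489, 493, 506, 549, 609, 643, 707, 712
Drop lowest 1 (455) and highest 1 (712)
Remaining (n=10): Σ = 5422, mean = 5422/10 = 542.200

542 ms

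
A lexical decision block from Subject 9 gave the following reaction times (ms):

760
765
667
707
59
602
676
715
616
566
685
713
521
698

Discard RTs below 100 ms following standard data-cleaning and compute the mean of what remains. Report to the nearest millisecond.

Excluded: 59
Retained (n=13): Σ = 8691
Mean = 8691/13 = 668.5385

669 ms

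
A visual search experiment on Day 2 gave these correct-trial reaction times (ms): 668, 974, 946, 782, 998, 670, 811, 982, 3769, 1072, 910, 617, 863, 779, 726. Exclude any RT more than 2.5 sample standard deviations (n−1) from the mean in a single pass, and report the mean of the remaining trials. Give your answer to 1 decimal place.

n = 15, ΣRT = 15567, M = 1037.800
Σ(x−M)² = 8254876.40; s = √(8254876.40/14) = 767.876
Cutoffs: 1037.800 ± 2.5·767.876 → [-881.9, 2957.5]
Outside: 3769 → excluded.
Retained (n=14): Σ = 11798, mean = 11798/14 = 842.714

842.7 ms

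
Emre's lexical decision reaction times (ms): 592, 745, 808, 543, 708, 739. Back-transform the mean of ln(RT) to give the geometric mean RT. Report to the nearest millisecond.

ln(RT): 6.3835, 6.6134, 6.6946, 6.2971, 6.5624, 6.6053
Mean ln(RT) = 39.1563/6 = 6.52605
Geometric mean = exp(6.52605) = 682.70 ms

683 ms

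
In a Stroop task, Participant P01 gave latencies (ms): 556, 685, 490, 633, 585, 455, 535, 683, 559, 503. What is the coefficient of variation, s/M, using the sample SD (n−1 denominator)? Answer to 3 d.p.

0.139

n = 10, Σ = 5684, M = 568.4000
Σ(x−M)² = 55818.400; s = √(55818.400/9) = 78.7531
CV = 78.7531 / 568.4000 = 0.13855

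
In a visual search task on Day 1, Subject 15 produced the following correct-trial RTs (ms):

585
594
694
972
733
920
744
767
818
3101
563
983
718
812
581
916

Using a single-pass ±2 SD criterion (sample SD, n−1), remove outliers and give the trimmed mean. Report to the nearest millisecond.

760 ms

n = 16, ΣRT = 14501, M = 906.312
Σ(x−M)² = 5424625.44; s = √(5424625.44/15) = 601.367
Cutoffs: 906.312 ± 2·601.367 → [-296.4, 2109.0]
Outside: 3101 → excluded.
Retained (n=15): Σ = 11400, mean = 11400/15 = 760.000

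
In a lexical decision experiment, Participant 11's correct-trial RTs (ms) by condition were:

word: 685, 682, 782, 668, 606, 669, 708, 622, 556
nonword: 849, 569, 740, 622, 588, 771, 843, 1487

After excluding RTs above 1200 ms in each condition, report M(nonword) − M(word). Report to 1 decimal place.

nonword: exclude 1487
M(word) = 5978/9 = 664.222
M(nonword) = 4982/7 = 711.714
Difference = 711.714 − 664.222 = 47.492 ms

47.5 ms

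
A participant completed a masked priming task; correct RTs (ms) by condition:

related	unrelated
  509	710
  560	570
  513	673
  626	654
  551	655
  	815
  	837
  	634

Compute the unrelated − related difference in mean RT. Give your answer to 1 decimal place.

141.7 ms

M(related) = 2759/5 = 551.800
M(unrelated) = 5548/8 = 693.500
Difference = 693.500 − 551.800 = 141.700 ms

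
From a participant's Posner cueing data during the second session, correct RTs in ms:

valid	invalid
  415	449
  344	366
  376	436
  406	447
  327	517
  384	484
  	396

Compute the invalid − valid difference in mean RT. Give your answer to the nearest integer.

M(valid) = 2252/6 = 375.333
M(invalid) = 3095/7 = 442.143
Difference = 442.143 − 375.333 = 66.810 ms

67 ms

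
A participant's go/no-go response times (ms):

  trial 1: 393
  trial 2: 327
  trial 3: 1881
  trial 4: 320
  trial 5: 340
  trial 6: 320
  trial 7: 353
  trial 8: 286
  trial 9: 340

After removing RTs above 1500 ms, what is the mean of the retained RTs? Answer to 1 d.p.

Excluded: 1881
Retained (n=8): Σ = 2679
Mean = 2679/8 = 334.8750

334.9 ms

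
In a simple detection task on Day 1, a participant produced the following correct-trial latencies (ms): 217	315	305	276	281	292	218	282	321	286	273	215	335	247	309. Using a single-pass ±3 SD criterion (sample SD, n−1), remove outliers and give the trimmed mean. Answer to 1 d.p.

278.1 ms

n = 15, ΣRT = 4172, M = 278.133
Σ(x−M)² = 20721.73; s = √(20721.73/14) = 38.472
Cutoffs: 278.133 ± 3·38.472 → [162.7, 393.6]
No RTs fall outside the cutoffs; all 15 retained. Mean = 4172/15 = 278.133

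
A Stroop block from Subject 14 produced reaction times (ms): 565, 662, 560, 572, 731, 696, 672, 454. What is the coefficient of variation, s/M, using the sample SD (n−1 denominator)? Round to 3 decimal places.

n = 8, Σ = 4912, M = 614.0000
Σ(x−M)² = 58762.000; s = √(58762.000/7) = 91.6219
CV = 91.6219 / 614.0000 = 0.14922

0.149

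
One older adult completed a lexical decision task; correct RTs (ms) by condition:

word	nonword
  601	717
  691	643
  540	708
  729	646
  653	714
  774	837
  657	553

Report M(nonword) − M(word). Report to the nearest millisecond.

M(word) = 4645/7 = 663.571
M(nonword) = 4818/7 = 688.286
Difference = 688.286 − 663.571 = 24.714 ms

25 ms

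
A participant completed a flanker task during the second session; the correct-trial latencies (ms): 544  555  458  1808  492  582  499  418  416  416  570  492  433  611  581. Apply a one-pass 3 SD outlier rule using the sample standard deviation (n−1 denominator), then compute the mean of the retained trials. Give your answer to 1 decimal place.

n = 15, ΣRT = 8875, M = 591.667
Σ(x−M)² = 1647507.33; s = √(1647507.33/14) = 343.044
Cutoffs: 591.667 ± 3·343.044 → [-437.5, 1620.8]
Outside: 1808 → excluded.
Retained (n=14): Σ = 7067, mean = 7067/14 = 504.786

504.8 ms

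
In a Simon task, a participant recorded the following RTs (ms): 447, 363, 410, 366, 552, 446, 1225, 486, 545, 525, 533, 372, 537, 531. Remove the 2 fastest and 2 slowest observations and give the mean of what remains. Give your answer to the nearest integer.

483 ms

Sorted: 363, 366, 372, 410, 446, 447, 486, 525, 531, 533, 537, 545, 552, 1225
Drop lowest 2 (363, 366) and highest 2 (552, 1225)
Remaining (n=10): Σ = 4832, mean = 4832/10 = 483.200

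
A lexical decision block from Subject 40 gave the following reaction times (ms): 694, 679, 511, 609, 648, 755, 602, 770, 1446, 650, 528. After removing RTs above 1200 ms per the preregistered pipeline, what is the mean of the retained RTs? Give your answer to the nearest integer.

645 ms

Excluded: 1446
Retained (n=10): Σ = 6446
Mean = 6446/10 = 644.6000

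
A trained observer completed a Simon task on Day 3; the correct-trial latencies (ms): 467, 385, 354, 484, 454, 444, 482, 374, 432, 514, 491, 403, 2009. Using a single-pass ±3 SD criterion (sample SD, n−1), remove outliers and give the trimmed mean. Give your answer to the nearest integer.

n = 13, ΣRT = 7293, M = 561.000
Σ(x−M)² = 2300356.00; s = √(2300356.00/12) = 437.831
Cutoffs: 561.000 ± 3·437.831 → [-752.5, 1874.5]
Outside: 2009 → excluded.
Retained (n=12): Σ = 5284, mean = 5284/12 = 440.333

440 ms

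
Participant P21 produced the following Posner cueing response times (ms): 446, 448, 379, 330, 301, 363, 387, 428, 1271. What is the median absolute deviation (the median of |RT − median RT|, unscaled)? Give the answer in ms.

Sorted: 301, 330, 363, 379, 387, 428, 446, 448, 1271 → median = 387
|x − 387|: 59, 61, 8, 57, 86, 24, 0, 41, 884
Sorted deviations: 0, 8, 24, 41, 57, 59, 61, 86, 884 → MAD = 57

57 ms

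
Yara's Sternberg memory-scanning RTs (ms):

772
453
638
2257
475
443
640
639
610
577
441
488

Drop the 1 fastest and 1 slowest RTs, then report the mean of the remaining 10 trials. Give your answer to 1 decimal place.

Sorted: 441, 443, 453, 475, 488, 577, 610, 638, 639, 640, 772, 2257
Drop lowest 1 (441) and highest 1 (2257)
Remaining (n=10): Σ = 5735, mean = 5735/10 = 573.500

573.5 ms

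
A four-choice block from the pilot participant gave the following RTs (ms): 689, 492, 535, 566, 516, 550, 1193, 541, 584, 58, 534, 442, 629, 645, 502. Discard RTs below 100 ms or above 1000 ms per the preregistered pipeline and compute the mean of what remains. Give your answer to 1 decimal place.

555.8 ms

Excluded: 58, 1193
Retained (n=13): Σ = 7225
Mean = 7225/13 = 555.7692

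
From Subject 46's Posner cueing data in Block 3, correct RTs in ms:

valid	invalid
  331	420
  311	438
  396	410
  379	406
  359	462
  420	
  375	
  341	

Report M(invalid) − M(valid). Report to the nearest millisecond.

63 ms

M(valid) = 2912/8 = 364.000
M(invalid) = 2136/5 = 427.200
Difference = 427.200 − 364.000 = 63.200 ms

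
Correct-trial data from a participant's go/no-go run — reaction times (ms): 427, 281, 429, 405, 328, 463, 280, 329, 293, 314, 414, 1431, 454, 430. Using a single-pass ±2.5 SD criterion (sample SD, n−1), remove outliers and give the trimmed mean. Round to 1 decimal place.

372.8 ms

n = 14, ΣRT = 6278, M = 448.429
Σ(x−M)² = 1097333.43; s = √(1097333.43/13) = 290.534
Cutoffs: 448.429 ± 2.5·290.534 → [-277.9, 1174.8]
Outside: 1431 → excluded.
Retained (n=13): Σ = 4847, mean = 4847/13 = 372.846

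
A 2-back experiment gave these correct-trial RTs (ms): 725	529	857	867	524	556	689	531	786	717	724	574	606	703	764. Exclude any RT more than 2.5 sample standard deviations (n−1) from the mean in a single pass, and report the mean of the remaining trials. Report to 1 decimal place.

676.8 ms

n = 15, ΣRT = 10152, M = 676.800
Σ(x−M)² = 191802.40; s = √(191802.40/14) = 117.048
Cutoffs: 676.800 ± 2.5·117.048 → [384.2, 969.4]
No RTs fall outside the cutoffs; all 15 retained. Mean = 10152/15 = 676.800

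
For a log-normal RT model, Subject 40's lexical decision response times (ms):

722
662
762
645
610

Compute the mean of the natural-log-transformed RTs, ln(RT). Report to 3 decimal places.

6.519

ln(RT): 6.5820, 6.4953, 6.6359, 6.4693, 6.4135
Σ ln(RT) = 32.5959
Mean = 32.5959/5 = 6.51919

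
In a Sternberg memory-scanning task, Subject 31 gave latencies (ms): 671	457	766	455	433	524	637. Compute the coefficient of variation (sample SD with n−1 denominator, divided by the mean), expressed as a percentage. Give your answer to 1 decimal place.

22.9%

n = 7, Σ = 3943, M = 563.2857
Σ(x−M)² = 99669.429; s = √(99669.429/6) = 128.8859
CV = 128.8859 / 563.2857 = 0.22881 = 22.881%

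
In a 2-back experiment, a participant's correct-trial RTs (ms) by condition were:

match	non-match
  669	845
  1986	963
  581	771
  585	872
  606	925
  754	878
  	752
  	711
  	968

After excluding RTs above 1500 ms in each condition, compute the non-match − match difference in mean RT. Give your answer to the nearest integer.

215 ms

match: exclude 1986
M(match) = 3195/5 = 639.000
M(non-match) = 7685/9 = 853.889
Difference = 853.889 − 639.000 = 214.889 ms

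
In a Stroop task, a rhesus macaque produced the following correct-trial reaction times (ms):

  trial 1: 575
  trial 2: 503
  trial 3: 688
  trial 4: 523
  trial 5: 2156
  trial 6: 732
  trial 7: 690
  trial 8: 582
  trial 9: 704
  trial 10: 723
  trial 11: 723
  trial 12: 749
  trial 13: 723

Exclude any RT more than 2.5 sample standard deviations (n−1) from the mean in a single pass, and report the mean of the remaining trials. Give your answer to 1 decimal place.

n = 13, ΣRT = 10071, M = 774.692
Σ(x−M)² = 2152368.77; s = √(2152368.77/12) = 423.514
Cutoffs: 774.692 ± 2.5·423.514 → [-284.1, 1833.5]
Outside: 2156 → excluded.
Retained (n=12): Σ = 7915, mean = 7915/12 = 659.583

659.6 ms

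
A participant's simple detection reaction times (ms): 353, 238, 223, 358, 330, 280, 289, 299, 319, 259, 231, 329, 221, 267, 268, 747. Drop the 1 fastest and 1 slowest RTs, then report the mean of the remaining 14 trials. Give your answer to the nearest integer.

289 ms

Sorted: 221, 223, 231, 238, 259, 267, 268, 280, 289, 299, 319, 329, 330, 353, 358, 747
Drop lowest 1 (221) and highest 1 (747)
Remaining (n=14): Σ = 4043, mean = 4043/14 = 288.786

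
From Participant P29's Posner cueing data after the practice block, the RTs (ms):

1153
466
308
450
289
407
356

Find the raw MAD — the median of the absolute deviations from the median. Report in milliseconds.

Sorted: 289, 308, 356, 407, 450, 466, 1153 → median = 407
|x − 407|: 746, 59, 99, 43, 118, 0, 51
Sorted deviations: 0, 43, 51, 59, 99, 118, 746 → MAD = 59

59 ms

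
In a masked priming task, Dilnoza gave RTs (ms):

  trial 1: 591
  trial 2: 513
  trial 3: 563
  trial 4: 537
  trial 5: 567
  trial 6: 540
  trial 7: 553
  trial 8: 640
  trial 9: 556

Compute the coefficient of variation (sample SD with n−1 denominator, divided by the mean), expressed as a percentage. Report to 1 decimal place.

n = 9, Σ = 5060, M = 562.2222
Σ(x−M)² = 10577.556; s = √(10577.556/8) = 36.3620
CV = 36.3620 / 562.2222 = 0.06468 = 6.468%

6.5%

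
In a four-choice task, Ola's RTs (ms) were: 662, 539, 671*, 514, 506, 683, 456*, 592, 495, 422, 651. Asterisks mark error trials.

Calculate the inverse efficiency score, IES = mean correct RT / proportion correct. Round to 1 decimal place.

Correct trials (n=9): 662, 539, 514, 506, 683, 592, 495, 422, 651
Mean correct RT = 5064/9 = 562.6667 ms
Proportion correct = 9/11
IES = 562.6667 / (9/11) = 687.704 ms

687.7 ms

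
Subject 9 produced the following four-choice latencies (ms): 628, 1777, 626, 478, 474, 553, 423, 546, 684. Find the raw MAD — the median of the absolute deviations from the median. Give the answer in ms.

Sorted: 423, 474, 478, 546, 553, 626, 628, 684, 1777 → median = 553
|x − 553|: 75, 1224, 73, 75, 79, 0, 130, 7, 131
Sorted deviations: 0, 7, 73, 75, 75, 79, 130, 131, 1224 → MAD = 75

75 ms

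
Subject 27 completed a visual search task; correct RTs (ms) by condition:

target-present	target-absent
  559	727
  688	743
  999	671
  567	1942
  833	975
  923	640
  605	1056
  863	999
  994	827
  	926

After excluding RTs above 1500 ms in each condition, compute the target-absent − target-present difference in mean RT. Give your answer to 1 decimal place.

59.2 ms

target-absent: exclude 1942
M(target-present) = 7031/9 = 781.222
M(target-absent) = 7564/9 = 840.444
Difference = 840.444 − 781.222 = 59.222 ms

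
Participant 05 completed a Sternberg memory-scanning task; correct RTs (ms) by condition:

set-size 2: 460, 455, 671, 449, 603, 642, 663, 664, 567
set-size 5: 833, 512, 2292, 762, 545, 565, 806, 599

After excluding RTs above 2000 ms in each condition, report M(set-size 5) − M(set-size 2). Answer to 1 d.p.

85.4 ms

set-size 5: exclude 2292
M(set-size 2) = 5174/9 = 574.889
M(set-size 5) = 4622/7 = 660.286
Difference = 660.286 − 574.889 = 85.397 ms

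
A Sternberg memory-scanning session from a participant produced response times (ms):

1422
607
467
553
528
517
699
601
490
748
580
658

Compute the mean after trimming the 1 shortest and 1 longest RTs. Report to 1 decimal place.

Sorted: 467, 490, 517, 528, 553, 580, 601, 607, 658, 699, 748, 1422
Drop lowest 1 (467) and highest 1 (1422)
Remaining (n=10): Σ = 5981, mean = 5981/10 = 598.100

598.1 ms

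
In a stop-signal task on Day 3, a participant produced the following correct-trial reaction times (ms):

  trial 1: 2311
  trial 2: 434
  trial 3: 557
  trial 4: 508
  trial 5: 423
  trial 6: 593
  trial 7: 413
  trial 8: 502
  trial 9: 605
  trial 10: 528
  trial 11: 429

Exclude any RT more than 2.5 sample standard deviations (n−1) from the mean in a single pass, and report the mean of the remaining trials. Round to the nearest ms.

499 ms

n = 11, ΣRT = 7303, M = 663.909
Σ(x−M)² = 3030862.91; s = √(3030862.91/10) = 550.533
Cutoffs: 663.909 ± 2.5·550.533 → [-712.4, 2040.2]
Outside: 2311 → excluded.
Retained (n=10): Σ = 4992, mean = 4992/10 = 499.200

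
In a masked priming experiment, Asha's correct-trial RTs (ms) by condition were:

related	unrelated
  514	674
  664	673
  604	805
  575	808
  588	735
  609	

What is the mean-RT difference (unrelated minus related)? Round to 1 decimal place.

M(related) = 3554/6 = 592.333
M(unrelated) = 3695/5 = 739.000
Difference = 739.000 − 592.333 = 146.667 ms

146.7 ms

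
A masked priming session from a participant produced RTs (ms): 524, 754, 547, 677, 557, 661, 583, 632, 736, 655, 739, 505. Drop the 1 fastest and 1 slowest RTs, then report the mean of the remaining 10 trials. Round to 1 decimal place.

Sorted: 505, 524, 547, 557, 583, 632, 655, 661, 677, 736, 739, 754
Drop lowest 1 (505) and highest 1 (754)
Remaining (n=10): Σ = 6311, mean = 6311/10 = 631.100

631.1 ms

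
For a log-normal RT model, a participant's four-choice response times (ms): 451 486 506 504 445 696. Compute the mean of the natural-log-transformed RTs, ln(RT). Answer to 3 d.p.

ln(RT): 6.1115, 6.1862, 6.2265, 6.2226, 6.0981, 6.5453
Σ ln(RT) = 37.3902
Mean = 37.3902/6 = 6.23170

6.232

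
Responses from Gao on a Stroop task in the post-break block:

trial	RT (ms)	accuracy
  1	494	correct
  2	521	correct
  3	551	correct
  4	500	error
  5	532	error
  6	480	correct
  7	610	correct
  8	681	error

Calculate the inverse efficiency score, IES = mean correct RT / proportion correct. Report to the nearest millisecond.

Correct trials (n=5): 494, 521, 551, 480, 610
Mean correct RT = 2656/5 = 531.2000 ms
Proportion correct = 5/8
IES = 531.2000 / (5/8) = 849.920 ms

850 ms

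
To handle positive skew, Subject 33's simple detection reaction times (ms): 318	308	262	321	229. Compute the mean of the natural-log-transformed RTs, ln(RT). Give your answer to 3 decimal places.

5.653

ln(RT): 5.7621, 5.7301, 5.5683, 5.7714, 5.4337
Σ ln(RT) = 28.2657
Mean = 28.2657/5 = 5.65313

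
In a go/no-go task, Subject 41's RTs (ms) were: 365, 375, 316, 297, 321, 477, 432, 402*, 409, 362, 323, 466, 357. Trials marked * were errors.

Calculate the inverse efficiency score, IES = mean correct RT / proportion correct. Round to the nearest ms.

Correct trials (n=12): 365, 375, 316, 297, 321, 477, 432, 409, 362, 323, 466, 357
Mean correct RT = 4500/12 = 375.0000 ms
Proportion correct = 12/13
IES = 375.0000 / (12/13) = 406.250 ms

406 ms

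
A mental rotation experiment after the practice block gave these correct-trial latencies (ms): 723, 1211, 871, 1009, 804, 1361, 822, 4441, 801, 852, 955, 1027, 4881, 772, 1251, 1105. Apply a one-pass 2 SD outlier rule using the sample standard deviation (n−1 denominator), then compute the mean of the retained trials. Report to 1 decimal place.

968.9 ms

n = 16, ΣRT = 22886, M = 1430.375
Σ(x−M)² = 24467741.75; s = √(24467741.75/15) = 1277.178
Cutoffs: 1430.375 ± 2·1277.178 → [-1124.0, 3984.7]
Outside: 4441, 4881 → excluded.
Retained (n=14): Σ = 13564, mean = 13564/14 = 968.857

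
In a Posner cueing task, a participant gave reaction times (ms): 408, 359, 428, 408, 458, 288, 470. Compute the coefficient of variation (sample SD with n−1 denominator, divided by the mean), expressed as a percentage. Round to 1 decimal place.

n = 7, Σ = 2819, M = 402.7143
Σ(x−M)² = 23349.429; s = √(23349.429/6) = 62.3825
CV = 62.3825 / 402.7143 = 0.15491 = 15.491%

15.5%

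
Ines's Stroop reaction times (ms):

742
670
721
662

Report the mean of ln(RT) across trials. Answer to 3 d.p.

6.548

ln(RT): 6.6093, 6.5073, 6.5806, 6.4953
Σ ln(RT) = 26.1925
Mean = 26.1925/4 = 6.54813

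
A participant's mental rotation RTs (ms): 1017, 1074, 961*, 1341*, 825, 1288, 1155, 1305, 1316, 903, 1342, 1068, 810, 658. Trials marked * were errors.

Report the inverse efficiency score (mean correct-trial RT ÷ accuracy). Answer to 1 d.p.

Correct trials (n=12): 1017, 1074, 825, 1288, 1155, 1305, 1316, 903, 1342, 1068, 810, 658
Mean correct RT = 12761/12 = 1063.4167 ms
Proportion correct = 12/14
IES = 1063.4167 / (12/14) = 1240.653 ms

1240.7 ms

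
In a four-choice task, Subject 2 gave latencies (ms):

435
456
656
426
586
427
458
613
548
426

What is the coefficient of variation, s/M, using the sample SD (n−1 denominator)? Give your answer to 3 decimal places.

n = 10, Σ = 5031, M = 503.1000
Σ(x−M)² = 70914.900; s = √(70914.900/9) = 88.7662
CV = 88.7662 / 503.1000 = 0.17644

0.176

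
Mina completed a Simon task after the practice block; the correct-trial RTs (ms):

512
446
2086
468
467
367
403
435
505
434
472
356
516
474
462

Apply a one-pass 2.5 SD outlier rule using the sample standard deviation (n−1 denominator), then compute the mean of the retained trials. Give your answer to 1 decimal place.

451.2 ms

n = 15, ΣRT = 8403, M = 560.200
Σ(x−M)² = 2525808.40; s = √(2525808.40/14) = 424.753
Cutoffs: 560.200 ± 2.5·424.753 → [-501.7, 1622.1]
Outside: 2086 → excluded.
Retained (n=14): Σ = 6317, mean = 6317/14 = 451.214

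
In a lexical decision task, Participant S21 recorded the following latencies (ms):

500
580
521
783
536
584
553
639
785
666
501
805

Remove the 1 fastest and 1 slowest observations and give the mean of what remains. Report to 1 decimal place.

Sorted: 500, 501, 521, 536, 553, 580, 584, 639, 666, 783, 785, 805
Drop lowest 1 (500) and highest 1 (805)
Remaining (n=10): Σ = 6148, mean = 6148/10 = 614.800

614.8 ms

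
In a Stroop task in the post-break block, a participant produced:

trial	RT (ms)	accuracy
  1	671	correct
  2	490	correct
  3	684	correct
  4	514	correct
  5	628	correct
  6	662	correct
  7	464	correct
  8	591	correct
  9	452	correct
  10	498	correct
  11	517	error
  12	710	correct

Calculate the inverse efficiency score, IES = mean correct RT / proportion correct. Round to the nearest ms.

Correct trials (n=11): 671, 490, 684, 514, 628, 662, 464, 591, 452, 498, 710
Mean correct RT = 6364/11 = 578.5455 ms
Proportion correct = 11/12
IES = 578.5455 / (11/12) = 631.140 ms

631 ms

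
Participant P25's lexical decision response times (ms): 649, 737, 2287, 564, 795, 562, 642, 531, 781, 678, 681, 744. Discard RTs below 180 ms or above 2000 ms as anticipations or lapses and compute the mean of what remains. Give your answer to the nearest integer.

Excluded: 2287
Retained (n=11): Σ = 7364
Mean = 7364/11 = 669.4545

669 ms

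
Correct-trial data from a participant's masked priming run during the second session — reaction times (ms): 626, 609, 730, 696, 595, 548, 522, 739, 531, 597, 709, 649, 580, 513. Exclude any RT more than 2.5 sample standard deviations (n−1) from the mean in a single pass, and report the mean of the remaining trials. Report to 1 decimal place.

617.4 ms

n = 14, ΣRT = 8644, M = 617.429
Σ(x−M)² = 77775.43; s = √(77775.43/13) = 77.348
Cutoffs: 617.429 ± 2.5·77.348 → [424.1, 810.8]
No RTs fall outside the cutoffs; all 14 retained. Mean = 8644/14 = 617.429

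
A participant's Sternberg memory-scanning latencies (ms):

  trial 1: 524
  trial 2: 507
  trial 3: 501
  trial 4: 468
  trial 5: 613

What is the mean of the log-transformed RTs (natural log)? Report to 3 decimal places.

6.255

ln(RT): 6.2615, 6.2285, 6.2166, 6.1485, 6.4184
Σ ln(RT) = 31.2734
Mean = 31.2734/5 = 6.25469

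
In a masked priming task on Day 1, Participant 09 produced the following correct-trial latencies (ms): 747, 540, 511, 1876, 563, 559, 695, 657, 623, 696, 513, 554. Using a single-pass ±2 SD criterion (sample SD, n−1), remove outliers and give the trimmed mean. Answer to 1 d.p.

n = 12, ΣRT = 8534, M = 711.167
Σ(x−M)² = 1547763.67; s = √(1547763.67/11) = 375.108
Cutoffs: 711.167 ± 2·375.108 → [-39.0, 1461.4]
Outside: 1876 → excluded.
Retained (n=11): Σ = 6658, mean = 6658/11 = 605.273

605.3 ms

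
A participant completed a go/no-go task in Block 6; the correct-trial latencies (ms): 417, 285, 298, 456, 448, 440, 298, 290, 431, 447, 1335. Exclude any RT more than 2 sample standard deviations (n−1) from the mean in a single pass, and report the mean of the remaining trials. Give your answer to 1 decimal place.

n = 11, ΣRT = 5145, M = 467.727
Σ(x−M)² = 880400.18; s = √(880400.18/10) = 296.715
Cutoffs: 467.727 ± 2·296.715 → [-125.7, 1061.2]
Outside: 1335 → excluded.
Retained (n=10): Σ = 3810, mean = 3810/10 = 381.000

381.0 ms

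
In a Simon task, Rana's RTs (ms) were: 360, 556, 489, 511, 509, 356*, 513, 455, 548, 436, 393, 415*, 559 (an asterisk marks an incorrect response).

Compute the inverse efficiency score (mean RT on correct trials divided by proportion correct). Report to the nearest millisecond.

573 ms

Correct trials (n=11): 360, 556, 489, 511, 509, 513, 455, 548, 436, 393, 559
Mean correct RT = 5329/11 = 484.4545 ms
Proportion correct = 11/13
IES = 484.4545 / (11/13) = 572.537 ms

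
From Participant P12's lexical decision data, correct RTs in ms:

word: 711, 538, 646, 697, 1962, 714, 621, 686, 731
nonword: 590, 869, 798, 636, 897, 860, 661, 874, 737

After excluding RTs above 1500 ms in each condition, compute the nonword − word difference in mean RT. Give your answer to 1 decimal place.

101.1 ms

word: exclude 1962
M(word) = 5344/8 = 668.000
M(nonword) = 6922/9 = 769.111
Difference = 769.111 − 668.000 = 101.111 ms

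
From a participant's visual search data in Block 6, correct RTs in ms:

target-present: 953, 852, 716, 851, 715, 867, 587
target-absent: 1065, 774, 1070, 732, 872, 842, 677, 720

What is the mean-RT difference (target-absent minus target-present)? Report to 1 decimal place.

52.4 ms

M(target-present) = 5541/7 = 791.571
M(target-absent) = 6752/8 = 844.000
Difference = 844.000 − 791.571 = 52.429 ms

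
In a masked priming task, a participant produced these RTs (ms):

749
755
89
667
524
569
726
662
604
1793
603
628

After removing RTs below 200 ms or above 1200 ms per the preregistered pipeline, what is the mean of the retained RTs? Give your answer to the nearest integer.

Excluded: 89, 1793
Retained (n=10): Σ = 6487
Mean = 6487/10 = 648.7000

649 ms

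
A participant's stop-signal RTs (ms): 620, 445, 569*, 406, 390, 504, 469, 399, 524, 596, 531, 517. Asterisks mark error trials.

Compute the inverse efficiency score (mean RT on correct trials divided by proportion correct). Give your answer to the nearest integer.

536 ms

Correct trials (n=11): 620, 445, 406, 390, 504, 469, 399, 524, 596, 531, 517
Mean correct RT = 5401/11 = 491.0000 ms
Proportion correct = 11/12
IES = 491.0000 / (11/12) = 535.636 ms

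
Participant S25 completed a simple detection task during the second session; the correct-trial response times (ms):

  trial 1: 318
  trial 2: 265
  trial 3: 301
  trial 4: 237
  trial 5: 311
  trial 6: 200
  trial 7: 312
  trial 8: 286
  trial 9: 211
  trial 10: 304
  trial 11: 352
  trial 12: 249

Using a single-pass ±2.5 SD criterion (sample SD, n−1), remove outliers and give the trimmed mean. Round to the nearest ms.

n = 12, ΣRT = 3346, M = 278.833
Σ(x−M)² = 23845.67; s = √(23845.67/11) = 46.560
Cutoffs: 278.833 ± 2.5·46.560 → [162.4, 395.2]
No RTs fall outside the cutoffs; all 12 retained. Mean = 3346/12 = 278.833

279 ms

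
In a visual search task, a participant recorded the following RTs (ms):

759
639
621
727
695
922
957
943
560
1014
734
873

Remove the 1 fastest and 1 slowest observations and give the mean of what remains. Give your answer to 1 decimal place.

Sorted: 560, 621, 639, 695, 727, 734, 759, 873, 922, 943, 957, 1014
Drop lowest 1 (560) and highest 1 (1014)
Remaining (n=10): Σ = 7870, mean = 7870/10 = 787.000

787.0 ms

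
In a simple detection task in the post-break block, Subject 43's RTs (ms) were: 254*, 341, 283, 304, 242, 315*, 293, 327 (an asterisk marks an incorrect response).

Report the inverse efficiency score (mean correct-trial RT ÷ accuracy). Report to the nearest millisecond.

Correct trials (n=6): 341, 283, 304, 242, 293, 327
Mean correct RT = 1790/6 = 298.3333 ms
Proportion correct = 6/8
IES = 298.3333 / (6/8) = 397.778 ms

398 ms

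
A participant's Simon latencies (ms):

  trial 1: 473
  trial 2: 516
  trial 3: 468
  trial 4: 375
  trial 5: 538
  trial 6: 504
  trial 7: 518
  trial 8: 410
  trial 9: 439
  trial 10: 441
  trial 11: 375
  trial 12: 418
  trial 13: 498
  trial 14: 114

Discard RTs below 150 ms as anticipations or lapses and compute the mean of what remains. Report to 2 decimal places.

Excluded: 114
Retained (n=13): Σ = 5973
Mean = 5973/13 = 459.4615

459.46 ms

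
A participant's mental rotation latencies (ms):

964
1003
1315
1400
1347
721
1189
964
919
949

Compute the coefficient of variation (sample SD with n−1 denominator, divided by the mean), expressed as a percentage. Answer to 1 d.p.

20.7%

n = 10, Σ = 10771, M = 1077.1000
Σ(x−M)² = 445514.900; s = √(445514.900/9) = 222.4897
CV = 222.4897 / 1077.1000 = 0.20656 = 20.656%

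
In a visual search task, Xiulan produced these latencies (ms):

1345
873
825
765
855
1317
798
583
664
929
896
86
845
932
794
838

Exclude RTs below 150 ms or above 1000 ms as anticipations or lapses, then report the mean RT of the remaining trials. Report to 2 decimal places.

815.15 ms

Excluded: 86, 1317, 1345
Retained (n=13): Σ = 10597
Mean = 10597/13 = 815.1538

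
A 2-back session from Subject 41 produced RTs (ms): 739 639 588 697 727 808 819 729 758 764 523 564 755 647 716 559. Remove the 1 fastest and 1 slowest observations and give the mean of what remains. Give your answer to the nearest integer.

692 ms

Sorted: 523, 559, 564, 588, 639, 647, 697, 716, 727, 729, 739, 755, 758, 764, 808, 819
Drop lowest 1 (523) and highest 1 (819)
Remaining (n=14): Σ = 9690, mean = 9690/14 = 692.143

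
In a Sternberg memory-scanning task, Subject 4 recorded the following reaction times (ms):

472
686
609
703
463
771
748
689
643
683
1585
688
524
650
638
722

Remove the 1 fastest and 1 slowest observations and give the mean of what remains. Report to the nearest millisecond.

Sorted: 463, 472, 524, 609, 638, 643, 650, 683, 686, 688, 689, 703, 722, 748, 771, 1585
Drop lowest 1 (463) and highest 1 (1585)
Remaining (n=14): Σ = 9226, mean = 9226/14 = 659.000

659 ms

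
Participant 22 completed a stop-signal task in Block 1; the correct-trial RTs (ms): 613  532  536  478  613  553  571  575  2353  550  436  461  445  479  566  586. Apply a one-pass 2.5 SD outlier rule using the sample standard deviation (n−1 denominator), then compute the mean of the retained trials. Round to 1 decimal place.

n = 16, ΣRT = 10347, M = 646.688
Σ(x−M)² = 3154485.44; s = √(3154485.44/15) = 458.584
Cutoffs: 646.688 ± 2.5·458.584 → [-499.8, 1793.1]
Outside: 2353 → excluded.
Retained (n=15): Σ = 7994, mean = 7994/15 = 532.933

532.9 ms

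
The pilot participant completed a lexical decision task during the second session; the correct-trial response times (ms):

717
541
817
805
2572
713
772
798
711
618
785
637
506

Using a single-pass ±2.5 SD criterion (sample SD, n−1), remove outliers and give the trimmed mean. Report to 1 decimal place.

n = 13, ΣRT = 10992, M = 845.538
Σ(x−M)² = 3349941.23; s = √(3349941.23/12) = 528.358
Cutoffs: 845.538 ± 2.5·528.358 → [-475.4, 2166.4]
Outside: 2572 → excluded.
Retained (n=12): Σ = 8420, mean = 8420/12 = 701.667

701.7 ms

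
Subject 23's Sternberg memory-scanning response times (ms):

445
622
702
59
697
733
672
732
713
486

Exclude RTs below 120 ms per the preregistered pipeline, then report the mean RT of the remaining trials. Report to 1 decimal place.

Excluded: 59
Retained (n=9): Σ = 5802
Mean = 5802/9 = 644.6667

644.7 ms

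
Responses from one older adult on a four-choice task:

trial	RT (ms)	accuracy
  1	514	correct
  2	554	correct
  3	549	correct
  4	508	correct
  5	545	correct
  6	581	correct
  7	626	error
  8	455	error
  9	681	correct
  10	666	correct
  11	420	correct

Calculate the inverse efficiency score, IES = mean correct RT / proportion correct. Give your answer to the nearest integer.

681 ms

Correct trials (n=9): 514, 554, 549, 508, 545, 581, 681, 666, 420
Mean correct RT = 5018/9 = 557.5556 ms
Proportion correct = 9/11
IES = 557.5556 / (9/11) = 681.457 ms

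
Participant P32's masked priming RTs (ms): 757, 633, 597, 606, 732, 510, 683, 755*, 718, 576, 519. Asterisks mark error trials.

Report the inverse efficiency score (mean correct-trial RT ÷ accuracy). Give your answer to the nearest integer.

696 ms

Correct trials (n=10): 757, 633, 597, 606, 732, 510, 683, 718, 576, 519
Mean correct RT = 6331/10 = 633.1000 ms
Proportion correct = 10/11
IES = 633.1000 / (10/11) = 696.410 ms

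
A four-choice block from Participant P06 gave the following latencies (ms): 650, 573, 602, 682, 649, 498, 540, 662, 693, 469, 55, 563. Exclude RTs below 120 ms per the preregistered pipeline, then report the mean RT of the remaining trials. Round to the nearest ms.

598 ms

Excluded: 55
Retained (n=11): Σ = 6581
Mean = 6581/11 = 598.2727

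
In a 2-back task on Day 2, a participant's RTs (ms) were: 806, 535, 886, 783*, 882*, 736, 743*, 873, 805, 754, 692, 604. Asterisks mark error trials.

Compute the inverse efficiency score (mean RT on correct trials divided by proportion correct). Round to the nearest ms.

991 ms

Correct trials (n=9): 806, 535, 886, 736, 873, 805, 754, 692, 604
Mean correct RT = 6691/9 = 743.4444 ms
Proportion correct = 9/12
IES = 743.4444 / (9/12) = 991.259 ms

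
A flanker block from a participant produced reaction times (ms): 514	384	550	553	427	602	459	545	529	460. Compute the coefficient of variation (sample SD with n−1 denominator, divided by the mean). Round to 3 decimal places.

0.134

n = 10, Σ = 5023, M = 502.3000
Σ(x−M)² = 40788.100; s = √(40788.100/9) = 67.3202
CV = 67.3202 / 502.3000 = 0.13402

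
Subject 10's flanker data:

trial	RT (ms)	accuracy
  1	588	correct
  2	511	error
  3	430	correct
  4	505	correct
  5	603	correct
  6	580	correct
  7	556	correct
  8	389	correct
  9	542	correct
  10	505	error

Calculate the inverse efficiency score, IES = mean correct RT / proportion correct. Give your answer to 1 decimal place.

655.2 ms

Correct trials (n=8): 588, 430, 505, 603, 580, 556, 389, 542
Mean correct RT = 4193/8 = 524.1250 ms
Proportion correct = 8/10
IES = 524.1250 / (8/10) = 655.156 ms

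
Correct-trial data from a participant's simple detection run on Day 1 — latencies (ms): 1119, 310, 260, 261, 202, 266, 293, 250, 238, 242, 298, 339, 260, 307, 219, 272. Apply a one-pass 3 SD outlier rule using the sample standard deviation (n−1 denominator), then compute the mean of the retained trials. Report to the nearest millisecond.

n = 16, ΣRT = 5136, M = 321.000
Σ(x−M)² = 697962.00; s = √(697962.00/15) = 215.710
Cutoffs: 321.000 ± 3·215.710 → [-326.1, 968.1]
Outside: 1119 → excluded.
Retained (n=15): Σ = 4017, mean = 4017/15 = 267.800

268 ms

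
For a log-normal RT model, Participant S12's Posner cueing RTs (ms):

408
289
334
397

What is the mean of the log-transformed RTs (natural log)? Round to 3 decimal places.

ln(RT): 6.0113, 5.6664, 5.8111, 5.9839
Σ ln(RT) = 23.4728
Mean = 23.4728/4 = 5.86819

5.868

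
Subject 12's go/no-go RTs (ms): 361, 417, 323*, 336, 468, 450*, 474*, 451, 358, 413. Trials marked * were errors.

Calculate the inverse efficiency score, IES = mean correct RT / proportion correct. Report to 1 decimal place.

Correct trials (n=7): 361, 417, 336, 468, 451, 358, 413
Mean correct RT = 2804/7 = 400.5714 ms
Proportion correct = 7/10
IES = 400.5714 / (7/10) = 572.245 ms

572.2 ms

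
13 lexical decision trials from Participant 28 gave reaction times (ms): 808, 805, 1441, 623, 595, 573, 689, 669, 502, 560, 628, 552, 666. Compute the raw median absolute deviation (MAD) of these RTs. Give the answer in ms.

61 ms

Sorted: 502, 552, 560, 573, 595, 623, 628, 666, 669, 689, 805, 808, 1441 → median = 628
|x − 628|: 180, 177, 813, 5, 33, 55, 61, 41, 126, 68, 0, 76, 38
Sorted deviations: 0, 5, 33, 38, 41, 55, 61, 68, 76, 126, 177, 180, 813 → MAD = 61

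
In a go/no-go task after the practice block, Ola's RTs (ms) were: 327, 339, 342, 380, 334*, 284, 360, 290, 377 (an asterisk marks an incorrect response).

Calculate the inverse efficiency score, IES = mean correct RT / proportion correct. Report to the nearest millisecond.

Correct trials (n=8): 327, 339, 342, 380, 284, 360, 290, 377
Mean correct RT = 2699/8 = 337.3750 ms
Proportion correct = 8/9
IES = 337.3750 / (8/9) = 379.547 ms

380 ms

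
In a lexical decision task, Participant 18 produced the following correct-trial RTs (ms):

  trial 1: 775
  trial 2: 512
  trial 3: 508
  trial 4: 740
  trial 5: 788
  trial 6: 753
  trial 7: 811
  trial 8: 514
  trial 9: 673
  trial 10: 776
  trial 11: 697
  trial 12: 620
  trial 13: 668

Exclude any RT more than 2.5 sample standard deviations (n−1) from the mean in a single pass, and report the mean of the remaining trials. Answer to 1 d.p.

n = 13, ΣRT = 8835, M = 679.615
Σ(x−M)² = 145439.08; s = √(145439.08/12) = 110.091
Cutoffs: 679.615 ± 2.5·110.091 → [404.4, 954.8]
No RTs fall outside the cutoffs; all 13 retained. Mean = 8835/13 = 679.615

679.6 ms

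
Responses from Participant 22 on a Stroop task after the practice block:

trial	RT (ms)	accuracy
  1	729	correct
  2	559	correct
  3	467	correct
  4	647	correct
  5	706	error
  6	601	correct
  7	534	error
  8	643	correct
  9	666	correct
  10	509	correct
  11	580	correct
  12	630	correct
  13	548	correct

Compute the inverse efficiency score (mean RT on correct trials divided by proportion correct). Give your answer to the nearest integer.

707 ms

Correct trials (n=11): 729, 559, 467, 647, 601, 643, 666, 509, 580, 630, 548
Mean correct RT = 6579/11 = 598.0909 ms
Proportion correct = 11/13
IES = 598.0909 / (11/13) = 706.835 ms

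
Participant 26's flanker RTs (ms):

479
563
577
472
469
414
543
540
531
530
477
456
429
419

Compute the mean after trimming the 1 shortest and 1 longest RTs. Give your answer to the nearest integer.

Sorted: 414, 419, 429, 456, 469, 472, 477, 479, 530, 531, 540, 543, 563, 577
Drop lowest 1 (414) and highest 1 (577)
Remaining (n=12): Σ = 5908, mean = 5908/12 = 492.333

492 ms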